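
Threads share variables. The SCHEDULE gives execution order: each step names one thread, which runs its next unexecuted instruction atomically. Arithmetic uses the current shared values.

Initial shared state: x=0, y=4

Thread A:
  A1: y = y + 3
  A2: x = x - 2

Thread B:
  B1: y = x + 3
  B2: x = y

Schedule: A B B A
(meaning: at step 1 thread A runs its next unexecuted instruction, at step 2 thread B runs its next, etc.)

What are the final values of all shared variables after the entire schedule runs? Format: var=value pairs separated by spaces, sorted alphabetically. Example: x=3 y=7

Step 1: thread A executes A1 (y = y + 3). Shared: x=0 y=7. PCs: A@1 B@0
Step 2: thread B executes B1 (y = x + 3). Shared: x=0 y=3. PCs: A@1 B@1
Step 3: thread B executes B2 (x = y). Shared: x=3 y=3. PCs: A@1 B@2
Step 4: thread A executes A2 (x = x - 2). Shared: x=1 y=3. PCs: A@2 B@2

Answer: x=1 y=3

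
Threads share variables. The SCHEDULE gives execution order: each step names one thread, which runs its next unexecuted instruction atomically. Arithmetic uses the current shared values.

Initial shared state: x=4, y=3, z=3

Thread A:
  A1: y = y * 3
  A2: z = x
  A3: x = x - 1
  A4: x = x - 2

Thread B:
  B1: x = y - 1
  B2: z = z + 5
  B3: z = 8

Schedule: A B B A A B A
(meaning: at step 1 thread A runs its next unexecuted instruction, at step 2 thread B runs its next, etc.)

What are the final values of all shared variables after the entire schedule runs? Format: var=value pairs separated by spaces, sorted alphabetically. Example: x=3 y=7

Step 1: thread A executes A1 (y = y * 3). Shared: x=4 y=9 z=3. PCs: A@1 B@0
Step 2: thread B executes B1 (x = y - 1). Shared: x=8 y=9 z=3. PCs: A@1 B@1
Step 3: thread B executes B2 (z = z + 5). Shared: x=8 y=9 z=8. PCs: A@1 B@2
Step 4: thread A executes A2 (z = x). Shared: x=8 y=9 z=8. PCs: A@2 B@2
Step 5: thread A executes A3 (x = x - 1). Shared: x=7 y=9 z=8. PCs: A@3 B@2
Step 6: thread B executes B3 (z = 8). Shared: x=7 y=9 z=8. PCs: A@3 B@3
Step 7: thread A executes A4 (x = x - 2). Shared: x=5 y=9 z=8. PCs: A@4 B@3

Answer: x=5 y=9 z=8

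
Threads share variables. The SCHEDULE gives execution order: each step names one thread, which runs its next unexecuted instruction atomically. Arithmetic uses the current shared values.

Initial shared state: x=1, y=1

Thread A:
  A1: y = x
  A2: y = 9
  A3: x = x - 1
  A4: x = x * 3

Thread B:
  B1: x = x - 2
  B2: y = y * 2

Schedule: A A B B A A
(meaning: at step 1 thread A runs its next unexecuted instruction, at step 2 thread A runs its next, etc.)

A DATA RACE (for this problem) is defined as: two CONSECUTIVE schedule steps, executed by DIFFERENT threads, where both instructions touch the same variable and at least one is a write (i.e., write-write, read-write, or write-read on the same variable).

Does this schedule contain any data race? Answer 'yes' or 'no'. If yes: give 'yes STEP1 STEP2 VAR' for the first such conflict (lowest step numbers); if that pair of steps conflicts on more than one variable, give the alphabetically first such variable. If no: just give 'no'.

Answer: no

Derivation:
Steps 1,2: same thread (A). No race.
Steps 2,3: A(r=-,w=y) vs B(r=x,w=x). No conflict.
Steps 3,4: same thread (B). No race.
Steps 4,5: B(r=y,w=y) vs A(r=x,w=x). No conflict.
Steps 5,6: same thread (A). No race.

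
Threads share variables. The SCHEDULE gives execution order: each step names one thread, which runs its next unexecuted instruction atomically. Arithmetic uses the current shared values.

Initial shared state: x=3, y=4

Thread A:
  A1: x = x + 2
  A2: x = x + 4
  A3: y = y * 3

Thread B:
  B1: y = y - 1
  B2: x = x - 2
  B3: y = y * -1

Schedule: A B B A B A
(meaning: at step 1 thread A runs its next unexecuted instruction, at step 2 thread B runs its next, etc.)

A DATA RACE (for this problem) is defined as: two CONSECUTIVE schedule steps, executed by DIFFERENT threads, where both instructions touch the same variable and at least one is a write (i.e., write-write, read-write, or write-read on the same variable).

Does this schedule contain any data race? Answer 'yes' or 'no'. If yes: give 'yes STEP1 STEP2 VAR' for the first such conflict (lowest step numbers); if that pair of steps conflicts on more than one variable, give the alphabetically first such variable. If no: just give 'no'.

Answer: yes 3 4 x

Derivation:
Steps 1,2: A(r=x,w=x) vs B(r=y,w=y). No conflict.
Steps 2,3: same thread (B). No race.
Steps 3,4: B(x = x - 2) vs A(x = x + 4). RACE on x (W-W).
Steps 4,5: A(r=x,w=x) vs B(r=y,w=y). No conflict.
Steps 5,6: B(y = y * -1) vs A(y = y * 3). RACE on y (W-W).
First conflict at steps 3,4.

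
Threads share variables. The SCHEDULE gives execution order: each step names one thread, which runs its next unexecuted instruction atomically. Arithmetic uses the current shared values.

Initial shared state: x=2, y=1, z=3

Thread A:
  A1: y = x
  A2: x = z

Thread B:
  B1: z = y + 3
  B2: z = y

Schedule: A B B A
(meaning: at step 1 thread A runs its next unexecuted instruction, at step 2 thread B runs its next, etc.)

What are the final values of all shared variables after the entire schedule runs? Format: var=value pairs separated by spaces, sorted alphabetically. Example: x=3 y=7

Step 1: thread A executes A1 (y = x). Shared: x=2 y=2 z=3. PCs: A@1 B@0
Step 2: thread B executes B1 (z = y + 3). Shared: x=2 y=2 z=5. PCs: A@1 B@1
Step 3: thread B executes B2 (z = y). Shared: x=2 y=2 z=2. PCs: A@1 B@2
Step 4: thread A executes A2 (x = z). Shared: x=2 y=2 z=2. PCs: A@2 B@2

Answer: x=2 y=2 z=2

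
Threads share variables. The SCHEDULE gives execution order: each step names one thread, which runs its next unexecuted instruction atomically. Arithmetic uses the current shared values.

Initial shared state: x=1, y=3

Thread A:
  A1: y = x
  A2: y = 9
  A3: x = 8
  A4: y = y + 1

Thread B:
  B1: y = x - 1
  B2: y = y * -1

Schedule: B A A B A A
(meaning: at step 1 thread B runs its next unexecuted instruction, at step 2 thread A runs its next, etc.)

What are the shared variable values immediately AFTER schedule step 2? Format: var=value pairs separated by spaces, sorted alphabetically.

Step 1: thread B executes B1 (y = x - 1). Shared: x=1 y=0. PCs: A@0 B@1
Step 2: thread A executes A1 (y = x). Shared: x=1 y=1. PCs: A@1 B@1

Answer: x=1 y=1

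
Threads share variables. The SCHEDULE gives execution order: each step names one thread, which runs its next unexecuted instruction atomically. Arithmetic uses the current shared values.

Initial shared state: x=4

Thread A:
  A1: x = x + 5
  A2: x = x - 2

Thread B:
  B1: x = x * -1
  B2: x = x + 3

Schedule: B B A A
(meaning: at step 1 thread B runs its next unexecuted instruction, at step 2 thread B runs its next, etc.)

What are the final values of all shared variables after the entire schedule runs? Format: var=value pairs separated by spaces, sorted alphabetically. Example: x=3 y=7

Answer: x=2

Derivation:
Step 1: thread B executes B1 (x = x * -1). Shared: x=-4. PCs: A@0 B@1
Step 2: thread B executes B2 (x = x + 3). Shared: x=-1. PCs: A@0 B@2
Step 3: thread A executes A1 (x = x + 5). Shared: x=4. PCs: A@1 B@2
Step 4: thread A executes A2 (x = x - 2). Shared: x=2. PCs: A@2 B@2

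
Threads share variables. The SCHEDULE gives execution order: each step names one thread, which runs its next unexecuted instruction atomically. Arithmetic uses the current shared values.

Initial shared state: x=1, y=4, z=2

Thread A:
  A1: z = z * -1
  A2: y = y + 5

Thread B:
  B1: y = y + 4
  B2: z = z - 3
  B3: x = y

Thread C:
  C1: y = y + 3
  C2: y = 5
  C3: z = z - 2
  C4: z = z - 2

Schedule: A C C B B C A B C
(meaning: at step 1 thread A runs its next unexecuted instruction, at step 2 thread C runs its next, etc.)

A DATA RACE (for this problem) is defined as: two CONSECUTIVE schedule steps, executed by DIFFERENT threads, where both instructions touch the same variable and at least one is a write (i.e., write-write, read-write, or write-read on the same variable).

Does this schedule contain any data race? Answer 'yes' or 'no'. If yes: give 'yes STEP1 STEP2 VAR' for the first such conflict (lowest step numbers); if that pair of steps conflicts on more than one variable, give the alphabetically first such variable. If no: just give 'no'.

Steps 1,2: A(r=z,w=z) vs C(r=y,w=y). No conflict.
Steps 2,3: same thread (C). No race.
Steps 3,4: C(y = 5) vs B(y = y + 4). RACE on y (W-W).
Steps 4,5: same thread (B). No race.
Steps 5,6: B(z = z - 3) vs C(z = z - 2). RACE on z (W-W).
Steps 6,7: C(r=z,w=z) vs A(r=y,w=y). No conflict.
Steps 7,8: A(y = y + 5) vs B(x = y). RACE on y (W-R).
Steps 8,9: B(r=y,w=x) vs C(r=z,w=z). No conflict.
First conflict at steps 3,4.

Answer: yes 3 4 y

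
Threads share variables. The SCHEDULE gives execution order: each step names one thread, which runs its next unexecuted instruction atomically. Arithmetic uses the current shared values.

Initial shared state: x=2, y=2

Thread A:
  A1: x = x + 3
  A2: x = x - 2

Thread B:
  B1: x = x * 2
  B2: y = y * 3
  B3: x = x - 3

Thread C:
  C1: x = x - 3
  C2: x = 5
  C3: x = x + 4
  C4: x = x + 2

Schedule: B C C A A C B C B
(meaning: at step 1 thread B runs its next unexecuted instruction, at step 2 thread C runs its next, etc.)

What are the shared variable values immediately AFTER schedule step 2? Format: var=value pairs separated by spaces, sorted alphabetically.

Step 1: thread B executes B1 (x = x * 2). Shared: x=4 y=2. PCs: A@0 B@1 C@0
Step 2: thread C executes C1 (x = x - 3). Shared: x=1 y=2. PCs: A@0 B@1 C@1

Answer: x=1 y=2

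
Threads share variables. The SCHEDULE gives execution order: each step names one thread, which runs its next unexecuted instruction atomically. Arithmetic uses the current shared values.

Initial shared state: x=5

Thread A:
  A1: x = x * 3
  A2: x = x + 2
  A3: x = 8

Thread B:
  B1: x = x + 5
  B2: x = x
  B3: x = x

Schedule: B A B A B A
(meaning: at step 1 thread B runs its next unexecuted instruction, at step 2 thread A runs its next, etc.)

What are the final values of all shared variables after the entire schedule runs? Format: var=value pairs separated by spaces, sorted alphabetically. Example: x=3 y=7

Step 1: thread B executes B1 (x = x + 5). Shared: x=10. PCs: A@0 B@1
Step 2: thread A executes A1 (x = x * 3). Shared: x=30. PCs: A@1 B@1
Step 3: thread B executes B2 (x = x). Shared: x=30. PCs: A@1 B@2
Step 4: thread A executes A2 (x = x + 2). Shared: x=32. PCs: A@2 B@2
Step 5: thread B executes B3 (x = x). Shared: x=32. PCs: A@2 B@3
Step 6: thread A executes A3 (x = 8). Shared: x=8. PCs: A@3 B@3

Answer: x=8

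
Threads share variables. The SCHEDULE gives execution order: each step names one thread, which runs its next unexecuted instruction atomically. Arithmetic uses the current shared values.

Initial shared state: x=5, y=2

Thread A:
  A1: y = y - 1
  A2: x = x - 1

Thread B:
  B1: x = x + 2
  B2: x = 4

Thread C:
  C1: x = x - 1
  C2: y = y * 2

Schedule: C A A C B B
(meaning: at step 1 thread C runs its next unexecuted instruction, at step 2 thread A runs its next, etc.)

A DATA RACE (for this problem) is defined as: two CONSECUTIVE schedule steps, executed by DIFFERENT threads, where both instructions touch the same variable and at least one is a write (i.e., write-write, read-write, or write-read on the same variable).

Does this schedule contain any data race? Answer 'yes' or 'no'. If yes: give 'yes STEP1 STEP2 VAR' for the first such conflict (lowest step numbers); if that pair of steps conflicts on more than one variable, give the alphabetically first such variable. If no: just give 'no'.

Steps 1,2: C(r=x,w=x) vs A(r=y,w=y). No conflict.
Steps 2,3: same thread (A). No race.
Steps 3,4: A(r=x,w=x) vs C(r=y,w=y). No conflict.
Steps 4,5: C(r=y,w=y) vs B(r=x,w=x). No conflict.
Steps 5,6: same thread (B). No race.

Answer: no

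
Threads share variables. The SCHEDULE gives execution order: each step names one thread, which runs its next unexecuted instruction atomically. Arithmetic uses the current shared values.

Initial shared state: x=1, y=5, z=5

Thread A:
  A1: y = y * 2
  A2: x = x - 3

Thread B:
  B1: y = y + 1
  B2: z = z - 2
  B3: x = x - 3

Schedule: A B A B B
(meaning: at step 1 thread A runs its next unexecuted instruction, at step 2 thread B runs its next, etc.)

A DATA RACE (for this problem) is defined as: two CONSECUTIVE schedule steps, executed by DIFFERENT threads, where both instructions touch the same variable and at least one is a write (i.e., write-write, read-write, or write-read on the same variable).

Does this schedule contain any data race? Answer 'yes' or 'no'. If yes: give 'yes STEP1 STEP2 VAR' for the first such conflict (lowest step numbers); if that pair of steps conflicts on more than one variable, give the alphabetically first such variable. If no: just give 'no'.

Steps 1,2: A(y = y * 2) vs B(y = y + 1). RACE on y (W-W).
Steps 2,3: B(r=y,w=y) vs A(r=x,w=x). No conflict.
Steps 3,4: A(r=x,w=x) vs B(r=z,w=z). No conflict.
Steps 4,5: same thread (B). No race.
First conflict at steps 1,2.

Answer: yes 1 2 y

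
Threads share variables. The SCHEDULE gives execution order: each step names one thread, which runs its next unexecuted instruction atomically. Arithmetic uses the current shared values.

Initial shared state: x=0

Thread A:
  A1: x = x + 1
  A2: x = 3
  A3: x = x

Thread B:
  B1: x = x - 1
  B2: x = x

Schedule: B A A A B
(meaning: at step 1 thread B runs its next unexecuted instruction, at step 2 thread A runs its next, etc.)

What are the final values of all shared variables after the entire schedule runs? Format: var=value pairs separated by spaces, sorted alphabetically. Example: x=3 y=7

Step 1: thread B executes B1 (x = x - 1). Shared: x=-1. PCs: A@0 B@1
Step 2: thread A executes A1 (x = x + 1). Shared: x=0. PCs: A@1 B@1
Step 3: thread A executes A2 (x = 3). Shared: x=3. PCs: A@2 B@1
Step 4: thread A executes A3 (x = x). Shared: x=3. PCs: A@3 B@1
Step 5: thread B executes B2 (x = x). Shared: x=3. PCs: A@3 B@2

Answer: x=3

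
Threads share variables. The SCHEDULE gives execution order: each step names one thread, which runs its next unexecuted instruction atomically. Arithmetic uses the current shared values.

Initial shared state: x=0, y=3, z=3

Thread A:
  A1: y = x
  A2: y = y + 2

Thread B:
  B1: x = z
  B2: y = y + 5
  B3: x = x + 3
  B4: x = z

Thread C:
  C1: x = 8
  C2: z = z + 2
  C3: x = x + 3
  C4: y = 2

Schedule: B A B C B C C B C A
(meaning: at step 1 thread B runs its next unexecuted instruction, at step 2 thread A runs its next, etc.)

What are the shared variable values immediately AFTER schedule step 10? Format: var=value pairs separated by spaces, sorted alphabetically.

Step 1: thread B executes B1 (x = z). Shared: x=3 y=3 z=3. PCs: A@0 B@1 C@0
Step 2: thread A executes A1 (y = x). Shared: x=3 y=3 z=3. PCs: A@1 B@1 C@0
Step 3: thread B executes B2 (y = y + 5). Shared: x=3 y=8 z=3. PCs: A@1 B@2 C@0
Step 4: thread C executes C1 (x = 8). Shared: x=8 y=8 z=3. PCs: A@1 B@2 C@1
Step 5: thread B executes B3 (x = x + 3). Shared: x=11 y=8 z=3. PCs: A@1 B@3 C@1
Step 6: thread C executes C2 (z = z + 2). Shared: x=11 y=8 z=5. PCs: A@1 B@3 C@2
Step 7: thread C executes C3 (x = x + 3). Shared: x=14 y=8 z=5. PCs: A@1 B@3 C@3
Step 8: thread B executes B4 (x = z). Shared: x=5 y=8 z=5. PCs: A@1 B@4 C@3
Step 9: thread C executes C4 (y = 2). Shared: x=5 y=2 z=5. PCs: A@1 B@4 C@4
Step 10: thread A executes A2 (y = y + 2). Shared: x=5 y=4 z=5. PCs: A@2 B@4 C@4

Answer: x=5 y=4 z=5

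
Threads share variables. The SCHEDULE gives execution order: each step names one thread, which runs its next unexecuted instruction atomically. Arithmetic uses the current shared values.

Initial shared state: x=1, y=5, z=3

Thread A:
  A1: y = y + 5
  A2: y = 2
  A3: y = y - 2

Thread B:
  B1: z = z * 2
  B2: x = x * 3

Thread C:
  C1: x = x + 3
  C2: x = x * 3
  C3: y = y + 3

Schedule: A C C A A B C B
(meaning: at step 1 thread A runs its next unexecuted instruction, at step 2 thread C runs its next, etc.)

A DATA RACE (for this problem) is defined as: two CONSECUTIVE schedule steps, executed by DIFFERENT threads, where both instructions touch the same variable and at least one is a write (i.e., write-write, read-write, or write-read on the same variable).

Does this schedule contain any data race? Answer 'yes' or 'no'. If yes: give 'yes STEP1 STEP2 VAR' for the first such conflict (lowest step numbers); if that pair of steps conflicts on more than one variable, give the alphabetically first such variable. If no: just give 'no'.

Steps 1,2: A(r=y,w=y) vs C(r=x,w=x). No conflict.
Steps 2,3: same thread (C). No race.
Steps 3,4: C(r=x,w=x) vs A(r=-,w=y). No conflict.
Steps 4,5: same thread (A). No race.
Steps 5,6: A(r=y,w=y) vs B(r=z,w=z). No conflict.
Steps 6,7: B(r=z,w=z) vs C(r=y,w=y). No conflict.
Steps 7,8: C(r=y,w=y) vs B(r=x,w=x). No conflict.

Answer: no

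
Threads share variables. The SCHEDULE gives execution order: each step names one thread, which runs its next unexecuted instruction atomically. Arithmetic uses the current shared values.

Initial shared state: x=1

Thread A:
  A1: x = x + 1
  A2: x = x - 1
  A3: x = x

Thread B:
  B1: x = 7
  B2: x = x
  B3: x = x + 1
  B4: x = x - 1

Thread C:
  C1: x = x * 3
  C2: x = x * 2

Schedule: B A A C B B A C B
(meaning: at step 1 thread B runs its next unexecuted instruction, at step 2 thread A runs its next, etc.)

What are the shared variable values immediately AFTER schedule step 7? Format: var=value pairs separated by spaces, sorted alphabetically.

Step 1: thread B executes B1 (x = 7). Shared: x=7. PCs: A@0 B@1 C@0
Step 2: thread A executes A1 (x = x + 1). Shared: x=8. PCs: A@1 B@1 C@0
Step 3: thread A executes A2 (x = x - 1). Shared: x=7. PCs: A@2 B@1 C@0
Step 4: thread C executes C1 (x = x * 3). Shared: x=21. PCs: A@2 B@1 C@1
Step 5: thread B executes B2 (x = x). Shared: x=21. PCs: A@2 B@2 C@1
Step 6: thread B executes B3 (x = x + 1). Shared: x=22. PCs: A@2 B@3 C@1
Step 7: thread A executes A3 (x = x). Shared: x=22. PCs: A@3 B@3 C@1

Answer: x=22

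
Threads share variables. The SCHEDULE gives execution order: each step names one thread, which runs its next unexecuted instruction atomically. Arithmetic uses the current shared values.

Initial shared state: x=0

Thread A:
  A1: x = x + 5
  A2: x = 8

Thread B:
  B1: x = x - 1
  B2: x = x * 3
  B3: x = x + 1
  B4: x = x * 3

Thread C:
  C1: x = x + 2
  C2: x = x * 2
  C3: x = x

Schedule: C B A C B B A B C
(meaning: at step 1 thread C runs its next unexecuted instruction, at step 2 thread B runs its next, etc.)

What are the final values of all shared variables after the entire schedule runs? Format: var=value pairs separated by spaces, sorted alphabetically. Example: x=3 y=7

Answer: x=24

Derivation:
Step 1: thread C executes C1 (x = x + 2). Shared: x=2. PCs: A@0 B@0 C@1
Step 2: thread B executes B1 (x = x - 1). Shared: x=1. PCs: A@0 B@1 C@1
Step 3: thread A executes A1 (x = x + 5). Shared: x=6. PCs: A@1 B@1 C@1
Step 4: thread C executes C2 (x = x * 2). Shared: x=12. PCs: A@1 B@1 C@2
Step 5: thread B executes B2 (x = x * 3). Shared: x=36. PCs: A@1 B@2 C@2
Step 6: thread B executes B3 (x = x + 1). Shared: x=37. PCs: A@1 B@3 C@2
Step 7: thread A executes A2 (x = 8). Shared: x=8. PCs: A@2 B@3 C@2
Step 8: thread B executes B4 (x = x * 3). Shared: x=24. PCs: A@2 B@4 C@2
Step 9: thread C executes C3 (x = x). Shared: x=24. PCs: A@2 B@4 C@3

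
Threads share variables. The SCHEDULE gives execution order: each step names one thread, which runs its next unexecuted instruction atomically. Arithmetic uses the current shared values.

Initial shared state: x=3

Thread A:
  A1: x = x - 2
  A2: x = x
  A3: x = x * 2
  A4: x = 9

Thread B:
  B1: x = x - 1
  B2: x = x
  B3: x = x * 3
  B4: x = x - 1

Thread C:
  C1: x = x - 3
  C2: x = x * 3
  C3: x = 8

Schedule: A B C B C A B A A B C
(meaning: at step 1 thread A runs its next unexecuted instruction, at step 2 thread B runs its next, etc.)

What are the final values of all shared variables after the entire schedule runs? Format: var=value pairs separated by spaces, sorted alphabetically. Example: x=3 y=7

Answer: x=8

Derivation:
Step 1: thread A executes A1 (x = x - 2). Shared: x=1. PCs: A@1 B@0 C@0
Step 2: thread B executes B1 (x = x - 1). Shared: x=0. PCs: A@1 B@1 C@0
Step 3: thread C executes C1 (x = x - 3). Shared: x=-3. PCs: A@1 B@1 C@1
Step 4: thread B executes B2 (x = x). Shared: x=-3. PCs: A@1 B@2 C@1
Step 5: thread C executes C2 (x = x * 3). Shared: x=-9. PCs: A@1 B@2 C@2
Step 6: thread A executes A2 (x = x). Shared: x=-9. PCs: A@2 B@2 C@2
Step 7: thread B executes B3 (x = x * 3). Shared: x=-27. PCs: A@2 B@3 C@2
Step 8: thread A executes A3 (x = x * 2). Shared: x=-54. PCs: A@3 B@3 C@2
Step 9: thread A executes A4 (x = 9). Shared: x=9. PCs: A@4 B@3 C@2
Step 10: thread B executes B4 (x = x - 1). Shared: x=8. PCs: A@4 B@4 C@2
Step 11: thread C executes C3 (x = 8). Shared: x=8. PCs: A@4 B@4 C@3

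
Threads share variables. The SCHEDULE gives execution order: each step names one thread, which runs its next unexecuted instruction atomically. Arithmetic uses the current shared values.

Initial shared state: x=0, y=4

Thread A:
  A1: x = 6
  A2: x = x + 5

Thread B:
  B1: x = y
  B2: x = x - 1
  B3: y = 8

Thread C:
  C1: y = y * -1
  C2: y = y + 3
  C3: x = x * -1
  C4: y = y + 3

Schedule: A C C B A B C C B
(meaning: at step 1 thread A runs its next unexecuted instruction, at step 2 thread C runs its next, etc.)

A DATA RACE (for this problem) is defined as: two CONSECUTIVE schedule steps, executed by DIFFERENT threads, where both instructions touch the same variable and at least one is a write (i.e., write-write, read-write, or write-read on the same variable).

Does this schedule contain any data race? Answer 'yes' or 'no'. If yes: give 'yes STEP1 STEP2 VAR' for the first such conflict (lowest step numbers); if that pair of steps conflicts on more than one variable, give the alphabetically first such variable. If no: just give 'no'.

Steps 1,2: A(r=-,w=x) vs C(r=y,w=y). No conflict.
Steps 2,3: same thread (C). No race.
Steps 3,4: C(y = y + 3) vs B(x = y). RACE on y (W-R).
Steps 4,5: B(x = y) vs A(x = x + 5). RACE on x (W-W).
Steps 5,6: A(x = x + 5) vs B(x = x - 1). RACE on x (W-W).
Steps 6,7: B(x = x - 1) vs C(x = x * -1). RACE on x (W-W).
Steps 7,8: same thread (C). No race.
Steps 8,9: C(y = y + 3) vs B(y = 8). RACE on y (W-W).
First conflict at steps 3,4.

Answer: yes 3 4 y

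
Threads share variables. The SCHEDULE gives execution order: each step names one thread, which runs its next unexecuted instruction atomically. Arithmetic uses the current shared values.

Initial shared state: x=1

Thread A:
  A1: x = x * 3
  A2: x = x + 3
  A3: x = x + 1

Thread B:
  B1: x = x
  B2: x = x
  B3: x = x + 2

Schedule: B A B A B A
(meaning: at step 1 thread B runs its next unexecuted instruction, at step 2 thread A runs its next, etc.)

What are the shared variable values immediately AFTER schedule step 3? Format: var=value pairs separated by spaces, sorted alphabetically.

Answer: x=3

Derivation:
Step 1: thread B executes B1 (x = x). Shared: x=1. PCs: A@0 B@1
Step 2: thread A executes A1 (x = x * 3). Shared: x=3. PCs: A@1 B@1
Step 3: thread B executes B2 (x = x). Shared: x=3. PCs: A@1 B@2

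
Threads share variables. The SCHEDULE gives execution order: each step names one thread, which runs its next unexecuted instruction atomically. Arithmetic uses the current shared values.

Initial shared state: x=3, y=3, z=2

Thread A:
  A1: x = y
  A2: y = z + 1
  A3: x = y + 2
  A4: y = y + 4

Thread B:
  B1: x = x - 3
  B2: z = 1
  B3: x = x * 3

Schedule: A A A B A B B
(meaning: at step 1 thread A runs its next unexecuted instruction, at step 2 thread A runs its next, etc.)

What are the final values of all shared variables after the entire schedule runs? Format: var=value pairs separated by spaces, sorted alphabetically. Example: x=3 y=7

Step 1: thread A executes A1 (x = y). Shared: x=3 y=3 z=2. PCs: A@1 B@0
Step 2: thread A executes A2 (y = z + 1). Shared: x=3 y=3 z=2. PCs: A@2 B@0
Step 3: thread A executes A3 (x = y + 2). Shared: x=5 y=3 z=2. PCs: A@3 B@0
Step 4: thread B executes B1 (x = x - 3). Shared: x=2 y=3 z=2. PCs: A@3 B@1
Step 5: thread A executes A4 (y = y + 4). Shared: x=2 y=7 z=2. PCs: A@4 B@1
Step 6: thread B executes B2 (z = 1). Shared: x=2 y=7 z=1. PCs: A@4 B@2
Step 7: thread B executes B3 (x = x * 3). Shared: x=6 y=7 z=1. PCs: A@4 B@3

Answer: x=6 y=7 z=1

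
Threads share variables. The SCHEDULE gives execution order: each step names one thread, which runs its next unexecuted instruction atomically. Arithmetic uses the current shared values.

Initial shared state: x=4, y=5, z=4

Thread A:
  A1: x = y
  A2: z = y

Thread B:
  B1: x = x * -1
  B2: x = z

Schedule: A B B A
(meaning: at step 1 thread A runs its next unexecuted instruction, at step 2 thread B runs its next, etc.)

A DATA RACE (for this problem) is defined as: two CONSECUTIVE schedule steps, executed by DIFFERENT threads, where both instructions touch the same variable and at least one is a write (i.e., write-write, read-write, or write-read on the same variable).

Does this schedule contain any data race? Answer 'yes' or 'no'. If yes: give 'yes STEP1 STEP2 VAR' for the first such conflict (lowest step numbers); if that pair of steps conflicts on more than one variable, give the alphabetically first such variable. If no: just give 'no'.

Steps 1,2: A(x = y) vs B(x = x * -1). RACE on x (W-W).
Steps 2,3: same thread (B). No race.
Steps 3,4: B(x = z) vs A(z = y). RACE on z (R-W).
First conflict at steps 1,2.

Answer: yes 1 2 x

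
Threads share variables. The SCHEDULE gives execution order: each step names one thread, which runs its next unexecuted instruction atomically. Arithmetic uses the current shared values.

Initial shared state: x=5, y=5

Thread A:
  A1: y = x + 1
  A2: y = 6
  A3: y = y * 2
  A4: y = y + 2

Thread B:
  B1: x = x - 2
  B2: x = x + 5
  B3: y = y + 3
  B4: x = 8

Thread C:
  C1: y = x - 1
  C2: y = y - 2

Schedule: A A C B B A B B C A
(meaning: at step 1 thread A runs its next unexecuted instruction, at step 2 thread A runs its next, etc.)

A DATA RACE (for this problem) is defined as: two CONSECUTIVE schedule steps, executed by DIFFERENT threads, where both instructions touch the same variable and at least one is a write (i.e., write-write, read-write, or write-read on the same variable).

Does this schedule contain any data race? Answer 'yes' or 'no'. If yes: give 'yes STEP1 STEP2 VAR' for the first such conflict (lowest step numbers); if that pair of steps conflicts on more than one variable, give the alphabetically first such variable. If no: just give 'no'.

Answer: yes 2 3 y

Derivation:
Steps 1,2: same thread (A). No race.
Steps 2,3: A(y = 6) vs C(y = x - 1). RACE on y (W-W).
Steps 3,4: C(y = x - 1) vs B(x = x - 2). RACE on x (R-W).
Steps 4,5: same thread (B). No race.
Steps 5,6: B(r=x,w=x) vs A(r=y,w=y). No conflict.
Steps 6,7: A(y = y * 2) vs B(y = y + 3). RACE on y (W-W).
Steps 7,8: same thread (B). No race.
Steps 8,9: B(r=-,w=x) vs C(r=y,w=y). No conflict.
Steps 9,10: C(y = y - 2) vs A(y = y + 2). RACE on y (W-W).
First conflict at steps 2,3.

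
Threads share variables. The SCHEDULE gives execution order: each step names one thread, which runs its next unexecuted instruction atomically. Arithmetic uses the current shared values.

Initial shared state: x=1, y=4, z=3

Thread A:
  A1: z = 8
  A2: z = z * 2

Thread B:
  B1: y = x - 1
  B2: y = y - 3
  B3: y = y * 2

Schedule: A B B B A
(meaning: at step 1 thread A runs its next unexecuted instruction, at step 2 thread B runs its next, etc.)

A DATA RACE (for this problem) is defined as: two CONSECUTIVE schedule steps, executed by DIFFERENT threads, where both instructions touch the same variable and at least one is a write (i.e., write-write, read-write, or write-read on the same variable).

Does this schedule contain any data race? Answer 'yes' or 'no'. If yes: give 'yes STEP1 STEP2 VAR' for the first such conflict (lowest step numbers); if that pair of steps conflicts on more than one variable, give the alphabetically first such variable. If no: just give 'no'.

Answer: no

Derivation:
Steps 1,2: A(r=-,w=z) vs B(r=x,w=y). No conflict.
Steps 2,3: same thread (B). No race.
Steps 3,4: same thread (B). No race.
Steps 4,5: B(r=y,w=y) vs A(r=z,w=z). No conflict.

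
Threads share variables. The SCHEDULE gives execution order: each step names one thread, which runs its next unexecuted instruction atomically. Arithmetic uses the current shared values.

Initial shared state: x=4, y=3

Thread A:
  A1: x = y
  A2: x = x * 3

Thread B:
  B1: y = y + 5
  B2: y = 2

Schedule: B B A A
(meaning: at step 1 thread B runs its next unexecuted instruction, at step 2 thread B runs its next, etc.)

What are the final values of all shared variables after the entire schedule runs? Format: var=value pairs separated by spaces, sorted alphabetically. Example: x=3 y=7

Answer: x=6 y=2

Derivation:
Step 1: thread B executes B1 (y = y + 5). Shared: x=4 y=8. PCs: A@0 B@1
Step 2: thread B executes B2 (y = 2). Shared: x=4 y=2. PCs: A@0 B@2
Step 3: thread A executes A1 (x = y). Shared: x=2 y=2. PCs: A@1 B@2
Step 4: thread A executes A2 (x = x * 3). Shared: x=6 y=2. PCs: A@2 B@2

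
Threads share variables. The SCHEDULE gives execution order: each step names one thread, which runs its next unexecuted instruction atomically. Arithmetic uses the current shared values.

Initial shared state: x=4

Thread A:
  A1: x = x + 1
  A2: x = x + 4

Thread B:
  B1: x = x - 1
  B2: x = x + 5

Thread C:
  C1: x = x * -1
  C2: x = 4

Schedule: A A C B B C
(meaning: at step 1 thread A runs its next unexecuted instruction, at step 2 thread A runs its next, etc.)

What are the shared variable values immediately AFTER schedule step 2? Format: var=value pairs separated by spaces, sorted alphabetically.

Answer: x=9

Derivation:
Step 1: thread A executes A1 (x = x + 1). Shared: x=5. PCs: A@1 B@0 C@0
Step 2: thread A executes A2 (x = x + 4). Shared: x=9. PCs: A@2 B@0 C@0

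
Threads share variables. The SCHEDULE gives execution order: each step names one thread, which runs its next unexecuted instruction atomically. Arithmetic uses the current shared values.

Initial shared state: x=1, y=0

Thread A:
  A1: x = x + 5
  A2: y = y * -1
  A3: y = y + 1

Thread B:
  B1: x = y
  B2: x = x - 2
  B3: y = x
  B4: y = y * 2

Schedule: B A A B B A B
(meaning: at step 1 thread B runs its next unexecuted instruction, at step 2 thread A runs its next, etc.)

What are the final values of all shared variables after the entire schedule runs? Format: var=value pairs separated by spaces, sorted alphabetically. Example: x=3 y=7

Step 1: thread B executes B1 (x = y). Shared: x=0 y=0. PCs: A@0 B@1
Step 2: thread A executes A1 (x = x + 5). Shared: x=5 y=0. PCs: A@1 B@1
Step 3: thread A executes A2 (y = y * -1). Shared: x=5 y=0. PCs: A@2 B@1
Step 4: thread B executes B2 (x = x - 2). Shared: x=3 y=0. PCs: A@2 B@2
Step 5: thread B executes B3 (y = x). Shared: x=3 y=3. PCs: A@2 B@3
Step 6: thread A executes A3 (y = y + 1). Shared: x=3 y=4. PCs: A@3 B@3
Step 7: thread B executes B4 (y = y * 2). Shared: x=3 y=8. PCs: A@3 B@4

Answer: x=3 y=8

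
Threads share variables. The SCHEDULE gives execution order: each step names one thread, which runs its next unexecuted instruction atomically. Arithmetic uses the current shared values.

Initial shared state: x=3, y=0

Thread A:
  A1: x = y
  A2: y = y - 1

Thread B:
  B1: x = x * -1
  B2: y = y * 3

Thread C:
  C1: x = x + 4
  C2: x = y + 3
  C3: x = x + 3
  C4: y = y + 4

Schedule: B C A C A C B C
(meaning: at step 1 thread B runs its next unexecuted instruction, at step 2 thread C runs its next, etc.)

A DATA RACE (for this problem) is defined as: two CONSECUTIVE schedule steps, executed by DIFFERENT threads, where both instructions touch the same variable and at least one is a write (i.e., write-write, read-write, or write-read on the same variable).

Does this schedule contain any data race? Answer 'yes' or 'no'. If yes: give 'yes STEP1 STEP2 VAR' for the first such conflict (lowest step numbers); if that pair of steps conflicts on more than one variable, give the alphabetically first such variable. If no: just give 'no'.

Answer: yes 1 2 x

Derivation:
Steps 1,2: B(x = x * -1) vs C(x = x + 4). RACE on x (W-W).
Steps 2,3: C(x = x + 4) vs A(x = y). RACE on x (W-W).
Steps 3,4: A(x = y) vs C(x = y + 3). RACE on x (W-W).
Steps 4,5: C(x = y + 3) vs A(y = y - 1). RACE on y (R-W).
Steps 5,6: A(r=y,w=y) vs C(r=x,w=x). No conflict.
Steps 6,7: C(r=x,w=x) vs B(r=y,w=y). No conflict.
Steps 7,8: B(y = y * 3) vs C(y = y + 4). RACE on y (W-W).
First conflict at steps 1,2.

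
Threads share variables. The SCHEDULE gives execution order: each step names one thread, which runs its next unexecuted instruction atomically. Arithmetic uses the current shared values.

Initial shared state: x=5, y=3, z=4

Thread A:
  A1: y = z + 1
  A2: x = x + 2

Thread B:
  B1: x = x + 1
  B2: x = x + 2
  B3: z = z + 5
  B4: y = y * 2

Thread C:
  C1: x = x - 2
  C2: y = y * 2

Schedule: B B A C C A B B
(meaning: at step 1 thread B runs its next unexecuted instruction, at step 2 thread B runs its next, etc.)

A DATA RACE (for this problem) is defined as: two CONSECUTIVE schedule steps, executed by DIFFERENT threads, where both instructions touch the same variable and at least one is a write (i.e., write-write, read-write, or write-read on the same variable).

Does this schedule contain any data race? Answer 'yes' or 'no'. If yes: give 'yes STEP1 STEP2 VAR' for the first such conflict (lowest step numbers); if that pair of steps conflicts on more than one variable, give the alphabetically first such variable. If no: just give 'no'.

Answer: no

Derivation:
Steps 1,2: same thread (B). No race.
Steps 2,3: B(r=x,w=x) vs A(r=z,w=y). No conflict.
Steps 3,4: A(r=z,w=y) vs C(r=x,w=x). No conflict.
Steps 4,5: same thread (C). No race.
Steps 5,6: C(r=y,w=y) vs A(r=x,w=x). No conflict.
Steps 6,7: A(r=x,w=x) vs B(r=z,w=z). No conflict.
Steps 7,8: same thread (B). No race.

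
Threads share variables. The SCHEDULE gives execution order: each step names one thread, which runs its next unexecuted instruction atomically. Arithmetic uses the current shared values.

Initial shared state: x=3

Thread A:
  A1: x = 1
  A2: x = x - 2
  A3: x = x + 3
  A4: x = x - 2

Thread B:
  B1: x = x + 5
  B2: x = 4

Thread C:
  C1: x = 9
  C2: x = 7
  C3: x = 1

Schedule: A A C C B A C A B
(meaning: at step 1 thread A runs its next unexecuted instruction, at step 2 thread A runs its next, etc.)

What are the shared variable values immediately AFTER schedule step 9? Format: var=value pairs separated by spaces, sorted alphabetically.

Answer: x=4

Derivation:
Step 1: thread A executes A1 (x = 1). Shared: x=1. PCs: A@1 B@0 C@0
Step 2: thread A executes A2 (x = x - 2). Shared: x=-1. PCs: A@2 B@0 C@0
Step 3: thread C executes C1 (x = 9). Shared: x=9. PCs: A@2 B@0 C@1
Step 4: thread C executes C2 (x = 7). Shared: x=7. PCs: A@2 B@0 C@2
Step 5: thread B executes B1 (x = x + 5). Shared: x=12. PCs: A@2 B@1 C@2
Step 6: thread A executes A3 (x = x + 3). Shared: x=15. PCs: A@3 B@1 C@2
Step 7: thread C executes C3 (x = 1). Shared: x=1. PCs: A@3 B@1 C@3
Step 8: thread A executes A4 (x = x - 2). Shared: x=-1. PCs: A@4 B@1 C@3
Step 9: thread B executes B2 (x = 4). Shared: x=4. PCs: A@4 B@2 C@3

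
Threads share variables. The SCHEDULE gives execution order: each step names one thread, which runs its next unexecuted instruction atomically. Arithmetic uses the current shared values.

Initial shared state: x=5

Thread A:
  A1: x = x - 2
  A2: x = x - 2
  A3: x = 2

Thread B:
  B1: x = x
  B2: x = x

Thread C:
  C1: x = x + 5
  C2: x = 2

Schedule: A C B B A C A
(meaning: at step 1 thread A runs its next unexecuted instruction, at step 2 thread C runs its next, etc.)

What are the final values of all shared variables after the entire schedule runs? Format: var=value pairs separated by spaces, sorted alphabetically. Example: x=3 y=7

Step 1: thread A executes A1 (x = x - 2). Shared: x=3. PCs: A@1 B@0 C@0
Step 2: thread C executes C1 (x = x + 5). Shared: x=8. PCs: A@1 B@0 C@1
Step 3: thread B executes B1 (x = x). Shared: x=8. PCs: A@1 B@1 C@1
Step 4: thread B executes B2 (x = x). Shared: x=8. PCs: A@1 B@2 C@1
Step 5: thread A executes A2 (x = x - 2). Shared: x=6. PCs: A@2 B@2 C@1
Step 6: thread C executes C2 (x = 2). Shared: x=2. PCs: A@2 B@2 C@2
Step 7: thread A executes A3 (x = 2). Shared: x=2. PCs: A@3 B@2 C@2

Answer: x=2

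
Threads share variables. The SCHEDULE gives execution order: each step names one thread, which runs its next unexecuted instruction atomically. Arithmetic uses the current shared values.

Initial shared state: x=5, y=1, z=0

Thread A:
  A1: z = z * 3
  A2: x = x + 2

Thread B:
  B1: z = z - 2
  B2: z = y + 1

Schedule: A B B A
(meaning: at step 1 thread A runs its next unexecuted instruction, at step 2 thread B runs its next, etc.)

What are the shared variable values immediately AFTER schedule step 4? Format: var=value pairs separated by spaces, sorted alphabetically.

Step 1: thread A executes A1 (z = z * 3). Shared: x=5 y=1 z=0. PCs: A@1 B@0
Step 2: thread B executes B1 (z = z - 2). Shared: x=5 y=1 z=-2. PCs: A@1 B@1
Step 3: thread B executes B2 (z = y + 1). Shared: x=5 y=1 z=2. PCs: A@1 B@2
Step 4: thread A executes A2 (x = x + 2). Shared: x=7 y=1 z=2. PCs: A@2 B@2

Answer: x=7 y=1 z=2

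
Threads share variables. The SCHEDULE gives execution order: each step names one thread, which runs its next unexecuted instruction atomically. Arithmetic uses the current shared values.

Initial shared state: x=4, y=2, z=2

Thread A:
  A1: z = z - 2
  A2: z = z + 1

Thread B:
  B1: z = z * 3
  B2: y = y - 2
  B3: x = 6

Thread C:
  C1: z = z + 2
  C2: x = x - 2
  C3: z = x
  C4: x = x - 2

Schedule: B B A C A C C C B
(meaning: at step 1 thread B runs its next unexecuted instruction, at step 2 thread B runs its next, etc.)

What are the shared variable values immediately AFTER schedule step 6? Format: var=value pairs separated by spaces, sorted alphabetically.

Step 1: thread B executes B1 (z = z * 3). Shared: x=4 y=2 z=6. PCs: A@0 B@1 C@0
Step 2: thread B executes B2 (y = y - 2). Shared: x=4 y=0 z=6. PCs: A@0 B@2 C@0
Step 3: thread A executes A1 (z = z - 2). Shared: x=4 y=0 z=4. PCs: A@1 B@2 C@0
Step 4: thread C executes C1 (z = z + 2). Shared: x=4 y=0 z=6. PCs: A@1 B@2 C@1
Step 5: thread A executes A2 (z = z + 1). Shared: x=4 y=0 z=7. PCs: A@2 B@2 C@1
Step 6: thread C executes C2 (x = x - 2). Shared: x=2 y=0 z=7. PCs: A@2 B@2 C@2

Answer: x=2 y=0 z=7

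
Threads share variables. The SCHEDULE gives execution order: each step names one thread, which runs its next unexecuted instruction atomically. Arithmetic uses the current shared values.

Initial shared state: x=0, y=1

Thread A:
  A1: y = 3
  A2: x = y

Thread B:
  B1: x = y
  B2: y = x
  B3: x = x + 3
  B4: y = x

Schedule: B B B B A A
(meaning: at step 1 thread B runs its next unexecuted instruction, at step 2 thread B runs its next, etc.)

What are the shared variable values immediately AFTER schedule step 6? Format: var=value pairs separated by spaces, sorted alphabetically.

Step 1: thread B executes B1 (x = y). Shared: x=1 y=1. PCs: A@0 B@1
Step 2: thread B executes B2 (y = x). Shared: x=1 y=1. PCs: A@0 B@2
Step 3: thread B executes B3 (x = x + 3). Shared: x=4 y=1. PCs: A@0 B@3
Step 4: thread B executes B4 (y = x). Shared: x=4 y=4. PCs: A@0 B@4
Step 5: thread A executes A1 (y = 3). Shared: x=4 y=3. PCs: A@1 B@4
Step 6: thread A executes A2 (x = y). Shared: x=3 y=3. PCs: A@2 B@4

Answer: x=3 y=3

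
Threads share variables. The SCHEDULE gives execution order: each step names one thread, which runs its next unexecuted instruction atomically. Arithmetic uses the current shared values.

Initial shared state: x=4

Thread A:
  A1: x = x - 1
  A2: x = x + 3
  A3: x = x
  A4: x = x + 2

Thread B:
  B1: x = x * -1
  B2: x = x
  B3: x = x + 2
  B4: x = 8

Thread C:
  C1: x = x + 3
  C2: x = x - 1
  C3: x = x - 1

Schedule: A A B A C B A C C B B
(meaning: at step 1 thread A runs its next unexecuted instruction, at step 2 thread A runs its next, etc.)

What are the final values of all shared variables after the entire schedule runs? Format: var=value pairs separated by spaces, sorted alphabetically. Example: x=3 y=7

Answer: x=8

Derivation:
Step 1: thread A executes A1 (x = x - 1). Shared: x=3. PCs: A@1 B@0 C@0
Step 2: thread A executes A2 (x = x + 3). Shared: x=6. PCs: A@2 B@0 C@0
Step 3: thread B executes B1 (x = x * -1). Shared: x=-6. PCs: A@2 B@1 C@0
Step 4: thread A executes A3 (x = x). Shared: x=-6. PCs: A@3 B@1 C@0
Step 5: thread C executes C1 (x = x + 3). Shared: x=-3. PCs: A@3 B@1 C@1
Step 6: thread B executes B2 (x = x). Shared: x=-3. PCs: A@3 B@2 C@1
Step 7: thread A executes A4 (x = x + 2). Shared: x=-1. PCs: A@4 B@2 C@1
Step 8: thread C executes C2 (x = x - 1). Shared: x=-2. PCs: A@4 B@2 C@2
Step 9: thread C executes C3 (x = x - 1). Shared: x=-3. PCs: A@4 B@2 C@3
Step 10: thread B executes B3 (x = x + 2). Shared: x=-1. PCs: A@4 B@3 C@3
Step 11: thread B executes B4 (x = 8). Shared: x=8. PCs: A@4 B@4 C@3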